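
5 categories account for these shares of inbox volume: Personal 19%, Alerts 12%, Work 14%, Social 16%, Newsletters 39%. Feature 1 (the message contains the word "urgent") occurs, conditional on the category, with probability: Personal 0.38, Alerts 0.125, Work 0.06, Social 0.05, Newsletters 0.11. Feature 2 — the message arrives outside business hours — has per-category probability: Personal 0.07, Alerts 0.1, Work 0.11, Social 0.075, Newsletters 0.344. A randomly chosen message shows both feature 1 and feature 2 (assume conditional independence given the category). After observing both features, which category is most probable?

Newsletters

Compute prior × likelihood for every hypothesis:
  Personal: 0.19 × 0.38 × 0.07 = 0.005054
  Alerts: 0.12 × 0.125 × 0.1 = 0.0015
  Work: 0.14 × 0.06 × 0.11 = 0.000924
  Social: 0.16 × 0.05 × 0.075 = 0.0006
  Newsletters: 0.39 × 0.11 × 0.344 = 0.0147576
Total = 0.0228356.
Largest term belongs to Newsletters, so Newsletters is most probable.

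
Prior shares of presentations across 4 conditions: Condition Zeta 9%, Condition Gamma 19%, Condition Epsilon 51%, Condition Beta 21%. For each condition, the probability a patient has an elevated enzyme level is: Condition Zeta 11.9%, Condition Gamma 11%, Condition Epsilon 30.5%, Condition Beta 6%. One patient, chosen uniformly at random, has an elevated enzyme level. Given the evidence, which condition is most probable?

Condition Epsilon

By Bayes' rule, posterior ∝ prior × likelihood:
  Condition Zeta: 0.09 × 0.119 = 0.01071
  Condition Gamma: 0.19 × 0.11 = 0.0209
  Condition Epsilon: 0.51 × 0.305 = 0.15555
  Condition Beta: 0.21 × 0.06 = 0.0126
Sum = 0.19976.
Largest term belongs to Condition Epsilon, so Condition Epsilon is most probable.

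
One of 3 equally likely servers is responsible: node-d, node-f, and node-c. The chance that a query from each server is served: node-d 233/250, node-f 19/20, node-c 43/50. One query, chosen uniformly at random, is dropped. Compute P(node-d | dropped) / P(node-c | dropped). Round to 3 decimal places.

Taking complements, P(dropped | each) = node-d 0.068, node-f 0.05, node-c 0.14.
Since the prior is uniform, the posterior is proportional to the likelihood:
  node-d: 0.068
  node-f: 0.05
  node-c: 0.14
Sum = 0.258.
The ratio is 0.068 / 0.14 (the normalizer cancels) = 0.486.

0.486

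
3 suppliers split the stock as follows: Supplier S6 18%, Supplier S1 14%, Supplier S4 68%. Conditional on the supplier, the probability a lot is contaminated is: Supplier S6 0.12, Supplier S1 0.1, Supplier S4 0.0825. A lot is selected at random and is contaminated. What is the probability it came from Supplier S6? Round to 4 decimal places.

0.2356

By Bayes' rule, posterior ∝ prior × likelihood:
  Supplier S6: 0.18 × 0.12 = 0.0216
  Supplier S1: 0.14 × 0.1 = 0.014
  Supplier S4: 0.68 × 0.0825 = 0.0561
Total = 0.0917.
P(Supplier S6 | evidence) = 0.0216 / 0.0917 ≈ 0.2356.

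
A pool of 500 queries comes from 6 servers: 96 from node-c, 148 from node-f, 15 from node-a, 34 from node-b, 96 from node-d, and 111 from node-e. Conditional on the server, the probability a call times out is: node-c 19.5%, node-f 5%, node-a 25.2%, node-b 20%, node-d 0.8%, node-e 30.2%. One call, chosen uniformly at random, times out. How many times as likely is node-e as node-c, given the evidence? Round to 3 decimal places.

By Bayes' rule, posterior ∝ prior × likelihood:
  node-c: 0.192 × 0.195 = 0.03744
  node-f: 0.296 × 0.05 = 0.0148
  node-a: 0.03 × 0.252 = 0.00756
  node-b: 0.068 × 0.2 = 0.0136
  node-d: 0.192 × 0.008 = 0.001536
  node-e: 0.222 × 0.302 = 0.067044
Total = 0.14198.
The ratio is 0.067044 / 0.03744 (the normalizer cancels) = 1.791.

1.791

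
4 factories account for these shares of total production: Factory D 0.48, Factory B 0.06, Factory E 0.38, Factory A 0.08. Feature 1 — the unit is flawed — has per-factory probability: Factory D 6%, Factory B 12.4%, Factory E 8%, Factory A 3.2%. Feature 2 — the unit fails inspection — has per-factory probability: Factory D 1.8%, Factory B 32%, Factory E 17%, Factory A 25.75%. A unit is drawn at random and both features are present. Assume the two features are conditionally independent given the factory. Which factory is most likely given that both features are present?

By Bayes' rule, posterior ∝ prior × likelihood:
  Factory D: 0.48 × 0.06 × 0.018 = 0.0005184
  Factory B: 0.06 × 0.124 × 0.32 = 0.0023808
  Factory E: 0.38 × 0.08 × 0.17 = 0.005168
  Factory A: 0.08 × 0.032 × 0.2575 = 0.0006592
Total = 0.0087264.
Largest term belongs to Factory E, so Factory E is most probable.

Factory E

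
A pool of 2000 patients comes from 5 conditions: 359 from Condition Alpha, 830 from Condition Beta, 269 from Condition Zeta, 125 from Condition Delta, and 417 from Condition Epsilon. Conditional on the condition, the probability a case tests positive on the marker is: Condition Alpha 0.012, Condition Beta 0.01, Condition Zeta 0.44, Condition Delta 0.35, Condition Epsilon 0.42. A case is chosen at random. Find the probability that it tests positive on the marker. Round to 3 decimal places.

0.175

Unnormalized posteriors (prior × likelihood):
  Condition Alpha: 0.1795 × 0.012 = 0.002154
  Condition Beta: 0.415 × 0.01 = 0.00415
  Condition Zeta: 0.1345 × 0.44 = 0.05918
  Condition Delta: 0.0625 × 0.35 = 0.021875
  Condition Epsilon: 0.2085 × 0.42 = 0.08757
P(marker-positive) = 0.002154 + 0.00415 + 0.05918 + 0.021875 + 0.08757 = 0.174929 → 0.175.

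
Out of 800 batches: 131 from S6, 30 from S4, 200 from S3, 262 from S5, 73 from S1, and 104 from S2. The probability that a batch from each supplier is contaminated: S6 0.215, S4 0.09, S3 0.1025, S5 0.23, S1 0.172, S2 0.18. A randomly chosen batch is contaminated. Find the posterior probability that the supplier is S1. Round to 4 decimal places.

By Bayes' rule, posterior ∝ prior × likelihood:
  S6: 0.16375 × 0.215 = 0.03520625
  S4: 0.0375 × 0.09 = 0.003375
  S3: 0.25 × 0.1025 = 0.025625
  S5: 0.3275 × 0.23 = 0.075325
  S1: 0.09125 × 0.172 = 0.015695
  S2: 0.13 × 0.18 = 0.0234
Sum = 0.17862625.
P(S1 | evidence) = 0.015695 / 0.17862625 ≈ 0.0879.

0.0879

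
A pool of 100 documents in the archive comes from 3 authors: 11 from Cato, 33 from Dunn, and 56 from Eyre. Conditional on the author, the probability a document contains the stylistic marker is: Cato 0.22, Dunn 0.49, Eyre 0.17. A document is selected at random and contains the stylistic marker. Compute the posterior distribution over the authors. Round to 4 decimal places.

Compute prior × likelihood for every hypothesis:
  Cato: 0.11 × 0.22 = 0.0242
  Dunn: 0.33 × 0.49 = 0.1617
  Eyre: 0.56 × 0.17 = 0.0952
Normalizing constant = 0.2811.
P(Cato | marker) = 0.0242/0.2811 ≈ 0.0861
P(Dunn | marker) = 0.1617/0.2811 ≈ 0.5752
P(Eyre | marker) = 0.0952/0.2811 ≈ 0.3387

Cato 0.0861, Dunn 0.5752, Eyre 0.3387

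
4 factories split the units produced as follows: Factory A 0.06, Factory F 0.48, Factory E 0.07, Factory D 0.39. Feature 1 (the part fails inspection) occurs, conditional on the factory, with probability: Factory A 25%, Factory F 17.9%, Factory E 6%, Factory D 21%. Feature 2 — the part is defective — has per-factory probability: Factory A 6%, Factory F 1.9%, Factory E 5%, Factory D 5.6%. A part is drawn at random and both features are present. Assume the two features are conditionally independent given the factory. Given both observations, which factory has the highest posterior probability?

Unnormalized posteriors (prior × likelihood):
  Factory A: 0.06 × 0.25 × 0.06 = 0.0009
  Factory F: 0.48 × 0.179 × 0.019 = 0.00163248
  Factory E: 0.07 × 0.06 × 0.05 = 0.00021
  Factory D: 0.39 × 0.21 × 0.056 = 0.0045864
Normalizing constant = 0.00732888.
Largest term belongs to Factory D, so Factory D is most probable.

Factory D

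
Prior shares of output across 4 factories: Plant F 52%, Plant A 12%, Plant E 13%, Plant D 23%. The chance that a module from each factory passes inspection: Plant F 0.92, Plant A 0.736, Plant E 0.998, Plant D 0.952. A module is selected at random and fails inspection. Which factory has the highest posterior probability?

Plant F

Taking complements, P(nonconforming | each) = Plant F 0.08, Plant A 0.264, Plant E 0.002, Plant D 0.048.
Prior × likelihood for each hypothesis:
  Plant F: 0.52 × 0.08 = 0.0416
  Plant A: 0.12 × 0.264 = 0.03168
  Plant E: 0.13 × 0.002 = 0.00026
  Plant D: 0.23 × 0.048 = 0.01104
Sum = 0.08458.
Largest term belongs to Plant F, so Plant F is most probable.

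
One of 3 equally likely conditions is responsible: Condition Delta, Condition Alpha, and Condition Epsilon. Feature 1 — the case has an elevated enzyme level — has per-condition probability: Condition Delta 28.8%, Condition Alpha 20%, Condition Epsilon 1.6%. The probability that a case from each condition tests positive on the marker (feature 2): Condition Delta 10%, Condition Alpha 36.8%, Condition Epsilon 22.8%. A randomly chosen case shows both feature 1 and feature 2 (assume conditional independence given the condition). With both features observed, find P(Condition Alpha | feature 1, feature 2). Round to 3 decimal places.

0.694

With a uniform prior (1/3 each), posterior ∝ likelihood:
  Condition Delta: 0.288 × 0.1 = 0.0288
  Condition Alpha: 0.2 × 0.368 = 0.0736
  Condition Epsilon: 0.016 × 0.228 = 0.003648
Total = 0.106048.
P(Condition Alpha | evidence) = 0.0736 / 0.106048 ≈ 0.694.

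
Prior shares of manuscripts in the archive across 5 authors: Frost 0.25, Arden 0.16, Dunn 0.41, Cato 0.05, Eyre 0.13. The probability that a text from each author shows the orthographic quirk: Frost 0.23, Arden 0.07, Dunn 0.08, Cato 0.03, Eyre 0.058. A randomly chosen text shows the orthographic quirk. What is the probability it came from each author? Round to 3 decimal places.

By Bayes' rule, posterior ∝ prior × likelihood:
  Frost: 0.25 × 0.23 = 0.0575
  Arden: 0.16 × 0.07 = 0.0112
  Dunn: 0.41 × 0.08 = 0.0328
  Cato: 0.05 × 0.03 = 0.0015
  Eyre: 0.13 × 0.058 = 0.00754
Sum = 0.11054.
P(Frost | quirk) = 0.0575/0.11054 ≈ 0.520
P(Arden | quirk) = 0.0112/0.11054 ≈ 0.101
P(Dunn | quirk) = 0.0328/0.11054 ≈ 0.297
P(Cato | quirk) = 0.0015/0.11054 ≈ 0.014
P(Eyre | quirk) = 0.00754/0.11054 ≈ 0.068

Frost 0.520, Arden 0.101, Dunn 0.297, Cato 0.014, Eyre 0.068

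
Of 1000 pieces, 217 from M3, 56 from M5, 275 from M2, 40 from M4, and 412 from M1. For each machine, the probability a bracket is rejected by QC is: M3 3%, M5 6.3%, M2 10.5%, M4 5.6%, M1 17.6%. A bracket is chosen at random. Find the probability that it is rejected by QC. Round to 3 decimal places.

0.114

By Bayes' rule, posterior ∝ prior × likelihood:
  M3: 0.217 × 0.03 = 0.00651
  M5: 0.056 × 0.063 = 0.003528
  M2: 0.275 × 0.105 = 0.028875
  M4: 0.04 × 0.056 = 0.00224
  M1: 0.412 × 0.176 = 0.072512
P(rejected) = 0.00651 + 0.003528 + 0.028875 + 0.00224 + 0.072512 = 0.113665 → 0.114.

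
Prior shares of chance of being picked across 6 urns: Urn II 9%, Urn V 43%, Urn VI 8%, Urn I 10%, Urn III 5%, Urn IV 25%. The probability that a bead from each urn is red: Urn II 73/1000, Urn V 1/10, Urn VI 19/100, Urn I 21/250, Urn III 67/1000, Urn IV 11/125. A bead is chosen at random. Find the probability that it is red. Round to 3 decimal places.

0.099

Compute prior × likelihood for every hypothesis:
  Urn II: 0.09 × 0.073 = 0.00657
  Urn V: 0.43 × 0.1 = 0.043
  Urn VI: 0.08 × 0.19 = 0.0152
  Urn I: 0.1 × 0.084 = 0.0084
  Urn III: 0.05 × 0.067 = 0.00335
  Urn IV: 0.25 × 0.088 = 0.022
P(red) = 0.00657 + 0.043 + 0.0152 + 0.0084 + 0.00335 + 0.022 = 0.09852 → 0.099.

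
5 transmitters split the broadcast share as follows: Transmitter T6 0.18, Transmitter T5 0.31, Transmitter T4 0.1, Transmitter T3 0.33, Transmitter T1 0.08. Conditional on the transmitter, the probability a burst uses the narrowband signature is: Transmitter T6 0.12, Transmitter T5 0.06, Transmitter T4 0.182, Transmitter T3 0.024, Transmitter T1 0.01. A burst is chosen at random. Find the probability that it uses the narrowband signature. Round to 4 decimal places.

0.0671

Compute prior × likelihood for every hypothesis:
  Transmitter T6: 0.18 × 0.12 = 0.0216
  Transmitter T5: 0.31 × 0.06 = 0.0186
  Transmitter T4: 0.1 × 0.182 = 0.0182
  Transmitter T3: 0.33 × 0.024 = 0.00792
  Transmitter T1: 0.08 × 0.01 = 0.0008
P(narrowband) = 0.0216 + 0.0186 + 0.0182 + 0.00792 + 0.0008 = 0.06712 → 0.0671.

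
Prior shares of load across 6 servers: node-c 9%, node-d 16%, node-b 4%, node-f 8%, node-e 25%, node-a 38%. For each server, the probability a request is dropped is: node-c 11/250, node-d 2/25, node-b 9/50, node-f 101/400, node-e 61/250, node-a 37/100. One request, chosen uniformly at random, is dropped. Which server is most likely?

Unnormalized posteriors (prior × likelihood):
  node-c: 0.09 × 0.044 = 0.00396
  node-d: 0.16 × 0.08 = 0.0128
  node-b: 0.04 × 0.18 = 0.0072
  node-f: 0.08 × 0.2525 = 0.0202
  node-e: 0.25 × 0.244 = 0.061
  node-a: 0.38 × 0.37 = 0.1406
Sum = 0.24576.
Largest term belongs to node-a, so node-a is most probable.

node-a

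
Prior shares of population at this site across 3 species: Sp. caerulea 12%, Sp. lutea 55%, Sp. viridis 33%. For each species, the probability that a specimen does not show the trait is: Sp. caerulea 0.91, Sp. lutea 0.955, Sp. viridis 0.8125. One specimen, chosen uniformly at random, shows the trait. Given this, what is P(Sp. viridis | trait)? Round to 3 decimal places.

Taking complements, P(trait | each) = Sp. caerulea 0.09, Sp. lutea 0.045, Sp. viridis 0.1875.
Compute prior × likelihood for every hypothesis:
  Sp. caerulea: 0.12 × 0.09 = 0.0108
  Sp. lutea: 0.55 × 0.045 = 0.02475
  Sp. viridis: 0.33 × 0.1875 = 0.061875
Normalizing constant = 0.097425.
P(Sp. viridis | evidence) = 0.061875 / 0.097425 ≈ 0.635.

0.635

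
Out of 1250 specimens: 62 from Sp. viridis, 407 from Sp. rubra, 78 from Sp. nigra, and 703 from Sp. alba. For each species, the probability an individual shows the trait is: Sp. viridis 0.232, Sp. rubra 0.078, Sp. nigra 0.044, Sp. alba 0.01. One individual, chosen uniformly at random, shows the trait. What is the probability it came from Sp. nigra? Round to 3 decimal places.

Compute prior × likelihood for every hypothesis:
  Sp. viridis: 0.0496 × 0.232 = 0.0115072
  Sp. rubra: 0.3256 × 0.078 = 0.0253968
  Sp. nigra: 0.0624 × 0.044 = 0.0027456
  Sp. alba: 0.5624 × 0.01 = 0.005624
Normalizing constant = 0.0452736.
P(Sp. nigra | evidence) = 0.0027456 / 0.0452736 ≈ 0.061.

0.061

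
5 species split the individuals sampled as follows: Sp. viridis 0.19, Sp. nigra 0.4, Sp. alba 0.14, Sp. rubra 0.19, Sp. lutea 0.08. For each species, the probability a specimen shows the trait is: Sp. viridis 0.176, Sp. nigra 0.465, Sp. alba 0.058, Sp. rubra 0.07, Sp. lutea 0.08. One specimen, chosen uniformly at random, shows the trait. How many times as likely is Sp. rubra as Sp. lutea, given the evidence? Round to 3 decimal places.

Compute prior × likelihood for every hypothesis:
  Sp. viridis: 0.19 × 0.176 = 0.03344
  Sp. nigra: 0.4 × 0.465 = 0.186
  Sp. alba: 0.14 × 0.058 = 0.00812
  Sp. rubra: 0.19 × 0.07 = 0.0133
  Sp. lutea: 0.08 × 0.08 = 0.0064
Sum = 0.24726.
The ratio is 0.0133 / 0.0064 (the normalizer cancels) = 2.078.

2.078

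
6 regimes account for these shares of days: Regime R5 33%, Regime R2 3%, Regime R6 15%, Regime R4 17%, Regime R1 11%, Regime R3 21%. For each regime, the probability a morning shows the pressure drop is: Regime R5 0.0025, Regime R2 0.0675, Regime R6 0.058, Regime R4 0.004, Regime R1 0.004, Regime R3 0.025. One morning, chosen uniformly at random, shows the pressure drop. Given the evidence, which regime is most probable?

Regime R6

Unnormalized posteriors (prior × likelihood):
  Regime R5: 0.33 × 0.0025 = 0.000825
  Regime R2: 0.03 × 0.0675 = 0.002025
  Regime R6: 0.15 × 0.058 = 0.0087
  Regime R4: 0.17 × 0.004 = 0.00068
  Regime R1: 0.11 × 0.004 = 0.00044
  Regime R3: 0.21 × 0.025 = 0.00525
Sum = 0.01792.
Largest term belongs to Regime R6, so Regime R6 is most probable.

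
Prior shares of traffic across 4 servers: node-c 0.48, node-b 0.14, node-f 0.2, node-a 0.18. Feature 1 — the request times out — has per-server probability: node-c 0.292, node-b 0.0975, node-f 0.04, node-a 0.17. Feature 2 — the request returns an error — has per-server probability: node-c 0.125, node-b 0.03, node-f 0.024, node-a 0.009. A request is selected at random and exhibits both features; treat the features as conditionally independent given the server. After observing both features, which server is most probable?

node-c

Prior × likelihood for each hypothesis:
  node-c: 0.48 × 0.292 × 0.125 = 0.01752
  node-b: 0.14 × 0.0975 × 0.03 = 0.0004095
  node-f: 0.2 × 0.04 × 0.024 = 0.000192
  node-a: 0.18 × 0.17 × 0.009 = 0.0002754
Sum = 0.0183969.
Largest term belongs to node-c, so node-c is most probable.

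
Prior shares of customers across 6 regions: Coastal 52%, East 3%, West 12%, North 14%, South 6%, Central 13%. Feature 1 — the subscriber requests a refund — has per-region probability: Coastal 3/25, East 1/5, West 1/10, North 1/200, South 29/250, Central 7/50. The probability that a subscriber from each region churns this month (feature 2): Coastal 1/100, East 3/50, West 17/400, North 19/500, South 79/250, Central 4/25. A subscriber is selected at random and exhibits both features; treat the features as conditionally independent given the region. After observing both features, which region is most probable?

Central

Prior × likelihood for each hypothesis:
  Coastal: 0.52 × 0.12 × 0.01 = 0.000624
  East: 0.03 × 0.2 × 0.06 = 0.00036
  West: 0.12 × 0.1 × 0.0425 = 0.00051
  North: 0.14 × 0.005 × 0.038 = 0.0000266
  South: 0.06 × 0.116 × 0.316 = 0.00219936
  Central: 0.13 × 0.14 × 0.16 = 0.002912
Total = 0.00663196.
Largest term belongs to Central, so Central is most probable.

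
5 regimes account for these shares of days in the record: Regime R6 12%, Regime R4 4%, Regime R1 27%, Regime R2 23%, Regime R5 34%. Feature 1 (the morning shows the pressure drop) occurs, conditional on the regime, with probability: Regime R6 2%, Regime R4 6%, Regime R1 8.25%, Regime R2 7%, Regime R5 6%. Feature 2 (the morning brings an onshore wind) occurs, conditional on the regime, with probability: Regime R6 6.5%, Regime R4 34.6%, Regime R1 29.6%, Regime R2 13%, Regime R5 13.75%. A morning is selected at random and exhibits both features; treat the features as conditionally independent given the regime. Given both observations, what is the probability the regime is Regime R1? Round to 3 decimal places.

Unnormalized posteriors (prior × likelihood):
  Regime R6: 0.12 × 0.02 × 0.065 = 0.000156
  Regime R4: 0.04 × 0.06 × 0.346 = 0.0008304
  Regime R1: 0.27 × 0.0825 × 0.296 = 0.0065934
  Regime R2: 0.23 × 0.07 × 0.13 = 0.002093
  Regime R5: 0.34 × 0.06 × 0.1375 = 0.002805
Normalizing constant = 0.0124778.
P(Regime R1 | evidence) = 0.0065934 / 0.0124778 ≈ 0.528.

0.528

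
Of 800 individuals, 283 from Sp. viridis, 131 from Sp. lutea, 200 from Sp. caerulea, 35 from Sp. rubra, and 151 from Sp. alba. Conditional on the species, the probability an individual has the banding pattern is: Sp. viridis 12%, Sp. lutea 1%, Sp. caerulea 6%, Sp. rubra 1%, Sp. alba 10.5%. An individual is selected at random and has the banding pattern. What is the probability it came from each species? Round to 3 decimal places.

Sp. viridis 0.535, Sp. lutea 0.021, Sp. caerulea 0.189, Sp. rubra 0.006, Sp. alba 0.250

Prior × likelihood for each hypothesis:
  Sp. viridis: 0.35375 × 0.12 = 0.04245
  Sp. lutea: 0.16375 × 0.01 = 0.0016375
  Sp. caerulea: 0.25 × 0.06 = 0.015
  Sp. rubra: 0.04375 × 0.01 = 0.0004375
  Sp. alba: 0.18875 × 0.105 = 0.01981875
Total = 0.07934375.
P(Sp. viridis | banded) = 0.04245/0.07934375 ≈ 0.535
P(Sp. lutea | banded) = 0.0016375/0.07934375 ≈ 0.021
P(Sp. caerulea | banded) = 0.015/0.07934375 ≈ 0.189
P(Sp. rubra | banded) = 0.0004375/0.07934375 ≈ 0.006
P(Sp. alba | banded) = 0.01981875/0.07934375 ≈ 0.250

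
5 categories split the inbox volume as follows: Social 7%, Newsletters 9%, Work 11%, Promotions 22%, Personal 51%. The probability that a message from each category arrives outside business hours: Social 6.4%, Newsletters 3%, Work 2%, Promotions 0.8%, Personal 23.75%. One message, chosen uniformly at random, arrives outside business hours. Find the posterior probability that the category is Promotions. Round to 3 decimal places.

By Bayes' rule, posterior ∝ prior × likelihood:
  Social: 0.07 × 0.064 = 0.00448
  Newsletters: 0.09 × 0.03 = 0.0027
  Work: 0.11 × 0.02 = 0.0022
  Promotions: 0.22 × 0.008 = 0.00176
  Personal: 0.51 × 0.2375 = 0.121125
Total = 0.132265.
P(Promotions | evidence) = 0.00176 / 0.132265 ≈ 0.013.

0.013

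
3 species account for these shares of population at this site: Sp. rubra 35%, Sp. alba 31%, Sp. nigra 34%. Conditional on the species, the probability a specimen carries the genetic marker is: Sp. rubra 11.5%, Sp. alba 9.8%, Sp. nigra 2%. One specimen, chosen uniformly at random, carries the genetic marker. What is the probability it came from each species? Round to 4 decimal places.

Unnormalized posteriors (prior × likelihood):
  Sp. rubra: 0.35 × 0.115 = 0.04025
  Sp. alba: 0.31 × 0.098 = 0.03038
  Sp. nigra: 0.34 × 0.02 = 0.0068
Total = 0.07743.
P(Sp. rubra | marker) = 0.04025/0.07743 ≈ 0.5198
P(Sp. alba | marker) = 0.03038/0.07743 ≈ 0.3924
P(Sp. nigra | marker) = 0.0068/0.07743 ≈ 0.0878
(Check: 0.5198+0.3924+0.0878 = 1.0000.)

Sp. rubra 0.5198, Sp. alba 0.3924, Sp. nigra 0.0878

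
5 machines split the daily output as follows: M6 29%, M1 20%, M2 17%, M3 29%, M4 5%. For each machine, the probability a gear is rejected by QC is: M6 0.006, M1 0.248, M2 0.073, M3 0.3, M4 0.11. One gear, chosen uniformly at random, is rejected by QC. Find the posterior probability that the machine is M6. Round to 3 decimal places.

0.011

Compute prior × likelihood for every hypothesis:
  M6: 0.29 × 0.006 = 0.00174
  M1: 0.2 × 0.248 = 0.0496
  M2: 0.17 × 0.073 = 0.01241
  M3: 0.29 × 0.3 = 0.087
  M4: 0.05 × 0.11 = 0.0055
Sum = 0.15625.
P(M6 | evidence) = 0.00174 / 0.15625 ≈ 0.011.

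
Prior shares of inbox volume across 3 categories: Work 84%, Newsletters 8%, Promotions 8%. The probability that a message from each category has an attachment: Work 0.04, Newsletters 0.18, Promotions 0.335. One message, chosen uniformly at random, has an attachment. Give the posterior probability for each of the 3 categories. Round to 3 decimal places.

Unnormalized posteriors (prior × likelihood):
  Work: 0.84 × 0.04 = 0.0336
  Newsletters: 0.08 × 0.18 = 0.0144
  Promotions: 0.08 × 0.335 = 0.0268
Sum = 0.0748.
P(Work | attachment) = 0.0336/0.0748 ≈ 0.449
P(Newsletters | attachment) = 0.0144/0.0748 ≈ 0.193
P(Promotions | attachment) = 0.0268/0.0748 ≈ 0.358
(Check: 0.449+0.193+0.358 = 1.000.)

Work 0.449, Newsletters 0.193, Promotions 0.358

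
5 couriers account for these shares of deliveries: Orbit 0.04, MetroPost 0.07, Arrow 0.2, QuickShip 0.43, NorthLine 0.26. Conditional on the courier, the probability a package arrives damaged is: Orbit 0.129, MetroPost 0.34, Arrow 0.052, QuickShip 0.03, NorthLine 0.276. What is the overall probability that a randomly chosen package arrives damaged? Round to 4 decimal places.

Unnormalized posteriors (prior × likelihood):
  Orbit: 0.04 × 0.129 = 0.00516
  MetroPost: 0.07 × 0.34 = 0.0238
  Arrow: 0.2 × 0.052 = 0.0104
  QuickShip: 0.43 × 0.03 = 0.0129
  NorthLine: 0.26 × 0.276 = 0.07176
P(damaged) = 0.00516 + 0.0238 + 0.0104 + 0.0129 + 0.07176 = 0.12402 → 0.1240.

0.1240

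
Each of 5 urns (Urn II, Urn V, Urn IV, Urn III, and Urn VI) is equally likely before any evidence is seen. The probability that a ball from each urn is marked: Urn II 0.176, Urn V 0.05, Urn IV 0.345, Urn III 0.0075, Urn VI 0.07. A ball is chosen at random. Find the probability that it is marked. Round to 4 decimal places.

0.1297

With a uniform prior (1/5 each), posterior ∝ likelihood:
  Urn II: 0.176
  Urn V: 0.05
  Urn IV: 0.345
  Urn III: 0.0075
  Urn VI: 0.07
P(marked) = (1/5) × (0.176 + 0.05 + 0.345 + 0.0075 + 0.07) = 0.6485/5 ≈ 0.1297.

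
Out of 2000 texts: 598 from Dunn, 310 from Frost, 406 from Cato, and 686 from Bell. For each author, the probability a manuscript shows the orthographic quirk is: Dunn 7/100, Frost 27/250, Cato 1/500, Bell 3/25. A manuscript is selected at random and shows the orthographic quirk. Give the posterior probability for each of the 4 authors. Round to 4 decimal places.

Unnormalized posteriors (prior × likelihood):
  Dunn: 0.299 × 0.07 = 0.02093
  Frost: 0.155 × 0.108 = 0.01674
  Cato: 0.203 × 0.002 = 0.000406
  Bell: 0.343 × 0.12 = 0.04116
Total = 0.079236.
P(Dunn | quirk) = 0.02093/0.079236 ≈ 0.2641
P(Frost | quirk) = 0.01674/0.079236 ≈ 0.2113
P(Cato | quirk) = 0.000406/0.079236 ≈ 0.0051
P(Bell | quirk) = 0.04116/0.079236 ≈ 0.5195
(Check: 0.2641+0.2113+0.0051+0.5195 = 1.0000.)

Dunn 0.2641, Frost 0.2113, Cato 0.0051, Bell 0.5195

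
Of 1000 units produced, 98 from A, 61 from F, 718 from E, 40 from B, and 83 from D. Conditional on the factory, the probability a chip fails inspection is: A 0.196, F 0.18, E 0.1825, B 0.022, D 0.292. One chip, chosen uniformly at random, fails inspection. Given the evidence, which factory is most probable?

E

By Bayes' rule, posterior ∝ prior × likelihood:
  A: 0.098 × 0.196 = 0.019208
  F: 0.061 × 0.18 = 0.01098
  E: 0.718 × 0.1825 = 0.131035
  B: 0.04 × 0.022 = 0.00088
  D: 0.083 × 0.292 = 0.024236
Total = 0.186339.
Largest term belongs to E, so E is most probable.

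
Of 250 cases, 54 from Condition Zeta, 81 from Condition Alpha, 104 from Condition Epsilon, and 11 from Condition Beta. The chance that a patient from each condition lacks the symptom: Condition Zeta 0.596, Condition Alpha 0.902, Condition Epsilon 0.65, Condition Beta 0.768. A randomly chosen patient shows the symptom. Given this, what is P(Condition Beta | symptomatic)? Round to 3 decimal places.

0.037

Taking complements, P(symptomatic | each) = Condition Zeta 0.404, Condition Alpha 0.098, Condition Epsilon 0.35, Condition Beta 0.232.
Unnormalized posteriors (prior × likelihood):
  Condition Zeta: 0.216 × 0.404 = 0.087264
  Condition Alpha: 0.324 × 0.098 = 0.031752
  Condition Epsilon: 0.416 × 0.35 = 0.1456
  Condition Beta: 0.044 × 0.232 = 0.010208
Total = 0.274824.
P(Condition Beta | evidence) = 0.010208 / 0.274824 ≈ 0.037.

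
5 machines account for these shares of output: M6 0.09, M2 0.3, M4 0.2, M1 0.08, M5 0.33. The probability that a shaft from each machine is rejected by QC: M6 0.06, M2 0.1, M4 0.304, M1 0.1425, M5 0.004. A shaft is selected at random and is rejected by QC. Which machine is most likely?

Unnormalized posteriors (prior × likelihood):
  M6: 0.09 × 0.06 = 0.0054
  M2: 0.3 × 0.1 = 0.03
  M4: 0.2 × 0.304 = 0.0608
  M1: 0.08 × 0.1425 = 0.0114
  M5: 0.33 × 0.004 = 0.00132
Normalizing constant = 0.10892.
Largest term belongs to M4, so M4 is most probable.

M4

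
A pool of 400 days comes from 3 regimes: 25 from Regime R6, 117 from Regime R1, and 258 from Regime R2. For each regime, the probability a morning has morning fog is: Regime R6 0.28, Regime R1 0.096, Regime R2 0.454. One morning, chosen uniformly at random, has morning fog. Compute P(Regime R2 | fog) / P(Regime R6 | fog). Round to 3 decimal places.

16.733

By Bayes' rule, posterior ∝ prior × likelihood:
  Regime R6: 0.0625 × 0.28 = 0.0175
  Regime R1: 0.2925 × 0.096 = 0.02808
  Regime R2: 0.645 × 0.454 = 0.29283
Normalizing constant = 0.33841.
The ratio is 0.29283 / 0.0175 (the normalizer cancels) = 16.733.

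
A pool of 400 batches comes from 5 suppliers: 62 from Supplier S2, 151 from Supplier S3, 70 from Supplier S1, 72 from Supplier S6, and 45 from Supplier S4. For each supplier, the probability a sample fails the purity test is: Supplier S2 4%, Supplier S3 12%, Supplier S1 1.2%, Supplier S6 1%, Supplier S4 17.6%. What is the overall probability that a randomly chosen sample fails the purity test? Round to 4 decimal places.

Prior × likelihood for each hypothesis:
  Supplier S2: 0.155 × 0.04 = 0.0062
  Supplier S3: 0.3775 × 0.12 = 0.0453
  Supplier S1: 0.175 × 0.012 = 0.0021
  Supplier S6: 0.18 × 0.01 = 0.0018
  Supplier S4: 0.1125 × 0.176 = 0.0198
P(off-spec) = 0.0062 + 0.0453 + 0.0021 + 0.0018 + 0.0198 = 0.0752 → 0.0752.

0.0752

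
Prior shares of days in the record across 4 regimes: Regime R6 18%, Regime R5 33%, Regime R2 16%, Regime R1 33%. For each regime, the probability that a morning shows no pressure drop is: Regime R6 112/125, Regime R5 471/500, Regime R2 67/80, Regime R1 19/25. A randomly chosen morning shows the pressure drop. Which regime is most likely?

Regime R1

Taking complements, P(drop | each) = Regime R6 0.104, Regime R5 0.058, Regime R2 0.1625, Regime R1 0.24.
Compute prior × likelihood for every hypothesis:
  Regime R6: 0.18 × 0.104 = 0.01872
  Regime R5: 0.33 × 0.058 = 0.01914
  Regime R2: 0.16 × 0.1625 = 0.026
  Regime R1: 0.33 × 0.24 = 0.0792
Sum = 0.14306.
Largest term belongs to Regime R1, so Regime R1 is most probable.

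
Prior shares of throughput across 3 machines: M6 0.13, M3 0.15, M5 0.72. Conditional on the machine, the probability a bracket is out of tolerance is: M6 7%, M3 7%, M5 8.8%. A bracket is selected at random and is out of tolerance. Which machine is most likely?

Compute prior × likelihood for every hypothesis:
  M6: 0.13 × 0.07 = 0.0091
  M3: 0.15 × 0.07 = 0.0105
  M5: 0.72 × 0.088 = 0.06336
Normalizing constant = 0.08296.
Largest term belongs to M5, so M5 is most probable.

M5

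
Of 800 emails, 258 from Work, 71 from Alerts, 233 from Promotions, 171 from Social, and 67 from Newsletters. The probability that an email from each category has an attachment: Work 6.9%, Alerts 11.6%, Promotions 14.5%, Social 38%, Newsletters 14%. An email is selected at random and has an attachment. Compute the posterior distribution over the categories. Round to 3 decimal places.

Work 0.133, Alerts 0.061, Promotions 0.252, Social 0.484, Newsletters 0.070

Prior × likelihood for each hypothesis:
  Work: 0.3225 × 0.069 = 0.0222525
  Alerts: 0.08875 × 0.116 = 0.010295
  Promotions: 0.29125 × 0.145 = 0.04223125
  Social: 0.21375 × 0.38 = 0.081225
  Newsletters: 0.08375 × 0.14 = 0.011725
Total = 0.16772875.
P(Work | attachment) = 0.0222525/0.16772875 ≈ 0.133
P(Alerts | attachment) = 0.010295/0.16772875 ≈ 0.061
P(Promotions | attachment) = 0.04223125/0.16772875 ≈ 0.252
P(Social | attachment) = 0.081225/0.16772875 ≈ 0.484
P(Newsletters | attachment) = 0.011725/0.16772875 ≈ 0.070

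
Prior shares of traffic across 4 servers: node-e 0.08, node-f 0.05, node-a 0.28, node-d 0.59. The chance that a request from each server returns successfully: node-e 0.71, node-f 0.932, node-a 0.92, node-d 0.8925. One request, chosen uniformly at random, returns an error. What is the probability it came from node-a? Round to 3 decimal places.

0.199

Taking complements, P(error | each) = node-e 0.29, node-f 0.068, node-a 0.08, node-d 0.1075.
Prior × likelihood for each hypothesis:
  node-e: 0.08 × 0.29 = 0.0232
  node-f: 0.05 × 0.068 = 0.0034
  node-a: 0.28 × 0.08 = 0.0224
  node-d: 0.59 × 0.1075 = 0.063425
Sum = 0.112425.
P(node-a | evidence) = 0.0224 / 0.112425 ≈ 0.199.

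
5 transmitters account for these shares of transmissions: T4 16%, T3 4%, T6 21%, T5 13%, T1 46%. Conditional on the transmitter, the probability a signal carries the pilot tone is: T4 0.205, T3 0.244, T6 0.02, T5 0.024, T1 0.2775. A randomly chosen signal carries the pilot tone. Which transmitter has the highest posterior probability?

T1

Compute prior × likelihood for every hypothesis:
  T4: 0.16 × 0.205 = 0.0328
  T3: 0.04 × 0.244 = 0.00976
  T6: 0.21 × 0.02 = 0.0042
  T5: 0.13 × 0.024 = 0.00312
  T1: 0.46 × 0.2775 = 0.12765
Sum = 0.17753.
Largest term belongs to T1, so T1 is most probable.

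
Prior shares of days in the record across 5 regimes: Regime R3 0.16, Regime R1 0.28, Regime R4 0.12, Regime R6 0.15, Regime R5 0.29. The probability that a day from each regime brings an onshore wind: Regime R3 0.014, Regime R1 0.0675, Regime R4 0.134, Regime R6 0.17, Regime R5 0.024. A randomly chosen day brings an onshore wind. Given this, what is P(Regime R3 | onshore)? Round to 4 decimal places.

0.0321

Prior × likelihood for each hypothesis:
  Regime R3: 0.16 × 0.014 = 0.00224
  Regime R1: 0.28 × 0.0675 = 0.0189
  Regime R4: 0.12 × 0.134 = 0.01608
  Regime R6: 0.15 × 0.17 = 0.0255
  Regime R5: 0.29 × 0.024 = 0.00696
Sum = 0.06968.
P(Regime R3 | evidence) = 0.00224 / 0.06968 ≈ 0.0321.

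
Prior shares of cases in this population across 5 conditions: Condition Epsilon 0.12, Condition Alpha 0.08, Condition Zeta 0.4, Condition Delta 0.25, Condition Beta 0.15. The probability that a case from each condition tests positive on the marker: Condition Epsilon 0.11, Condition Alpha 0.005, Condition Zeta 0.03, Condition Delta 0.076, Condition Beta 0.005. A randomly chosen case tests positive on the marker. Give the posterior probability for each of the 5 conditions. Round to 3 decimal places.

Unnormalized posteriors (prior × likelihood):
  Condition Epsilon: 0.12 × 0.11 = 0.0132
  Condition Alpha: 0.08 × 0.005 = 0.0004
  Condition Zeta: 0.4 × 0.03 = 0.012
  Condition Delta: 0.25 × 0.076 = 0.019
  Condition Beta: 0.15 × 0.005 = 0.00075
Normalizing constant = 0.04535.
P(Condition Epsilon | marker-positive) = 0.0132/0.04535 ≈ 0.291
P(Condition Alpha | marker-positive) = 0.0004/0.04535 ≈ 0.009
P(Condition Zeta | marker-positive) = 0.012/0.04535 ≈ 0.265
P(Condition Delta | marker-positive) = 0.019/0.04535 ≈ 0.419
P(Condition Beta | marker-positive) = 0.00075/0.04535 ≈ 0.017

Condition Epsilon 0.291, Condition Alpha 0.009, Condition Zeta 0.265, Condition Delta 0.419, Condition Beta 0.017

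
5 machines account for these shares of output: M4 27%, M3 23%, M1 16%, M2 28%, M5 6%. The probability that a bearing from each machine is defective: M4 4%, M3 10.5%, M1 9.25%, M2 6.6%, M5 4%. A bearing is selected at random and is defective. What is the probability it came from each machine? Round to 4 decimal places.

Compute prior × likelihood for every hypothesis:
  M4: 0.27 × 0.04 = 0.0108
  M3: 0.23 × 0.105 = 0.02415
  M1: 0.16 × 0.0925 = 0.0148
  M2: 0.28 × 0.066 = 0.01848
  M5: 0.06 × 0.04 = 0.0024
Total = 0.07063.
P(M4 | defective) = 0.0108/0.07063 ≈ 0.1529
P(M3 | defective) = 0.02415/0.07063 ≈ 0.3419
P(M1 | defective) = 0.0148/0.07063 ≈ 0.2095
P(M2 | defective) = 0.01848/0.07063 ≈ 0.2616
P(M5 | defective) = 0.0024/0.07063 ≈ 0.0340
(Check: 0.1529+0.3419+0.2095+0.2616+0.0340 = 0.9999.)

M4 0.1529, M3 0.3419, M1 0.2095, M2 0.2616, M5 0.0340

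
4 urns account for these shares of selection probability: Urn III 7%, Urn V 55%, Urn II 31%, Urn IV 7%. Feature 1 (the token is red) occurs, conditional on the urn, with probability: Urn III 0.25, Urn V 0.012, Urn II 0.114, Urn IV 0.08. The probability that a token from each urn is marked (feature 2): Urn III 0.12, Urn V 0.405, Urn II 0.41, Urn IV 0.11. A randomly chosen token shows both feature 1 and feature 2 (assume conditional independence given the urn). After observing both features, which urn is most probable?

Urn II

Compute prior × likelihood for every hypothesis:
  Urn III: 0.07 × 0.25 × 0.12 = 0.0021
  Urn V: 0.55 × 0.012 × 0.405 = 0.002673
  Urn II: 0.31 × 0.114 × 0.41 = 0.0144894
  Urn IV: 0.07 × 0.08 × 0.11 = 0.000616
Total = 0.0198784.
Largest term belongs to Urn II, so Urn II is most probable.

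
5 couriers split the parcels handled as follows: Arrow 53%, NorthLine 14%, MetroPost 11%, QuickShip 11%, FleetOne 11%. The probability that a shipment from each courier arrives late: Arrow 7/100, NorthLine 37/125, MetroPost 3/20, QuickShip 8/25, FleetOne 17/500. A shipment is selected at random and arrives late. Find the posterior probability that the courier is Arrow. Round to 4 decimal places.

Unnormalized posteriors (prior × likelihood):
  Arrow: 0.53 × 0.07 = 0.0371
  NorthLine: 0.14 × 0.296 = 0.04144
  MetroPost: 0.11 × 0.15 = 0.0165
  QuickShip: 0.11 × 0.32 = 0.0352
  FleetOne: 0.11 × 0.034 = 0.00374
Total = 0.13398.
P(Arrow | evidence) = 0.0371 / 0.13398 ≈ 0.2769.

0.2769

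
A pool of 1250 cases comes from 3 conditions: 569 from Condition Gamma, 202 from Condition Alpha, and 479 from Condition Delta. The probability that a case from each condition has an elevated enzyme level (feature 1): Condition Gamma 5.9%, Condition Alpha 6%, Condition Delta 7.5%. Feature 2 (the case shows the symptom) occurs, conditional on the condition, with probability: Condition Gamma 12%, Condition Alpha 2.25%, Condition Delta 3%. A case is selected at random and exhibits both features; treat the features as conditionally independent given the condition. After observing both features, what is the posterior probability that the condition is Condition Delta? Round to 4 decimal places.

Compute prior × likelihood for every hypothesis:
  Condition Gamma: 0.4552 × 0.059 × 0.12 = 0.003222816
  Condition Alpha: 0.1616 × 0.06 × 0.0225 = 0.00021816
  Condition Delta: 0.3832 × 0.075 × 0.03 = 0.0008622
Normalizing constant = 0.004303176.
P(Condition Delta | evidence) = 0.0008622 / 0.004303176 ≈ 0.2004.

0.2004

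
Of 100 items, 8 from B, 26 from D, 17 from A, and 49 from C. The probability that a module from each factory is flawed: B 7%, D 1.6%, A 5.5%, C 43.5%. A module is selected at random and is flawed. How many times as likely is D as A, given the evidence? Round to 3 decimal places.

Prior × likelihood for each hypothesis:
  B: 0.08 × 0.07 = 0.0056
  D: 0.26 × 0.016 = 0.00416
  A: 0.17 × 0.055 = 0.00935
  C: 0.49 × 0.435 = 0.21315
Normalizing constant = 0.23226.
The ratio is 0.00416 / 0.00935 (the normalizer cancels) = 0.445.

0.445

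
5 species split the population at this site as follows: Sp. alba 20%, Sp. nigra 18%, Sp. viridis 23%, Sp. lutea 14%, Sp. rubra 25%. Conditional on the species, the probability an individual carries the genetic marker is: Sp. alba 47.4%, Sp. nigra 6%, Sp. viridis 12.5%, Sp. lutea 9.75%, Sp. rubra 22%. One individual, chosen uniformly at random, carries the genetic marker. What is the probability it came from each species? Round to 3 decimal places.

Sp. alba 0.467, Sp. nigra 0.053, Sp. viridis 0.142, Sp. lutea 0.067, Sp. rubra 0.271

Compute prior × likelihood for every hypothesis:
  Sp. alba: 0.2 × 0.474 = 0.0948
  Sp. nigra: 0.18 × 0.06 = 0.0108
  Sp. viridis: 0.23 × 0.125 = 0.02875
  Sp. lutea: 0.14 × 0.0975 = 0.01365
  Sp. rubra: 0.25 × 0.22 = 0.055
Normalizing constant = 0.203.
P(Sp. alba | marker) = 0.0948/0.203 ≈ 0.467
P(Sp. nigra | marker) = 0.0108/0.203 ≈ 0.053
P(Sp. viridis | marker) = 0.02875/0.203 ≈ 0.142
P(Sp. lutea | marker) = 0.01365/0.203 ≈ 0.067
P(Sp. rubra | marker) = 0.055/0.203 ≈ 0.271
(Check: 0.467+0.053+0.142+0.067+0.271 = 1.000.)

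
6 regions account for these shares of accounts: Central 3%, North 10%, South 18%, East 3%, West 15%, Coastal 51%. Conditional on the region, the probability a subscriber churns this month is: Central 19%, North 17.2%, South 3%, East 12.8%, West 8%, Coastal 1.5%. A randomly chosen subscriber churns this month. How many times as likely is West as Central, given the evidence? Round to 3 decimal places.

Unnormalized posteriors (prior × likelihood):
  Central: 0.03 × 0.19 = 0.0057
  North: 0.1 × 0.172 = 0.0172
  South: 0.18 × 0.03 = 0.0054
  East: 0.03 × 0.128 = 0.00384
  West: 0.15 × 0.08 = 0.012
  Coastal: 0.51 × 0.015 = 0.00765
Total = 0.05179.
The ratio is 0.012 / 0.0057 (the normalizer cancels) = 2.105.

2.105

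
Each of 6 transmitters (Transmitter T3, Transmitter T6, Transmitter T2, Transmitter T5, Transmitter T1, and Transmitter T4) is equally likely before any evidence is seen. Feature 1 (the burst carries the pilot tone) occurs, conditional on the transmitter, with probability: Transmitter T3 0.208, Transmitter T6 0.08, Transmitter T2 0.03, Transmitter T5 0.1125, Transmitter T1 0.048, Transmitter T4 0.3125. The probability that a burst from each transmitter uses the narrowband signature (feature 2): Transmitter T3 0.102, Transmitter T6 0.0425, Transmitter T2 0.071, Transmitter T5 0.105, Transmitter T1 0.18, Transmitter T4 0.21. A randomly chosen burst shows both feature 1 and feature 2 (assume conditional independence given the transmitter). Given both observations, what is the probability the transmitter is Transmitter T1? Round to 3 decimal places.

Since the prior is uniform, the posterior is proportional to the likelihood:
  Transmitter T3: 0.208 × 0.102 = 0.021216
  Transmitter T6: 0.08 × 0.0425 = 0.0034
  Transmitter T2: 0.03 × 0.071 = 0.00213
  Transmitter T5: 0.1125 × 0.105 = 0.0118125
  Transmitter T1: 0.048 × 0.18 = 0.00864
  Transmitter T4: 0.3125 × 0.21 = 0.065625
Normalizing constant = 0.1128235.
P(Transmitter T1 | evidence) = 0.00864 / 0.1128235 ≈ 0.077.

0.077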